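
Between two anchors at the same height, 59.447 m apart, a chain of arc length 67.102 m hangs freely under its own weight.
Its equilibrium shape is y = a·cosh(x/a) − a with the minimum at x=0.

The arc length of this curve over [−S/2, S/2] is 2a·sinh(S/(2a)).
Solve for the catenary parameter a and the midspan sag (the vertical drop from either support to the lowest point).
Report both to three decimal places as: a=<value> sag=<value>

a=34.450 sag=13.638

seed: a₀ = √(S³/(24(L−S))) = √(59.447³/(24·7.655)) = 33.815569
iter 1: u=0.878989  f(a)=+3.012e-01  f'(a)=-4.887e-01  a ← 33.815569 − (+3.012e-01/-4.887e-01) = 34.431925
iter 2: u=0.863254  f(a)=+8.433e-03  f'(a)=-4.617e-01  a ← 34.431925 − (+8.433e-03/-4.617e-01) = 34.450191
iter 3: u=0.862796  f(a)=+7.031e-06  f'(a)=-4.609e-01  a ← 34.450191 − (+7.031e-06/-4.609e-01) = 34.450206
iter 4: u=0.862796  f(a)=+4.889e-12  f'(a)=-4.609e-01  a ← 34.450206 − (+4.889e-12/-4.609e-01) = 34.450206
converged: |Δa| < 1e-12 after 4 iterations
sag = a·(cosh(S/(2a)) − 1) = 34.450206·(cosh(0.862796) − 1) = 13.638112
T_max/T_min = cosh(S/(2a)) = 1.395879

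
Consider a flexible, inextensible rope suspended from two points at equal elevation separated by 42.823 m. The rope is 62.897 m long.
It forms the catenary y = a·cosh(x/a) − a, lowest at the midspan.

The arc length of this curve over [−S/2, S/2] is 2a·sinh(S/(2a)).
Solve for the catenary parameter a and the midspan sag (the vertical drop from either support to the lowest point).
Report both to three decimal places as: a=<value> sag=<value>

seed: a₀ = √(S³/(24(L−S))) = √(42.823³/(24·20.074)) = 12.767123
iter 1: u=1.677081  f(a)=+3.020e+00  f'(a)=-4.123e+00  a ← 12.767123 − (+3.020e+00/-4.123e+00) = 13.499559
iter 2: u=1.586089  f(a)=+2.793e-01  f'(a)=-3.392e+00  a ← 13.499559 − (+2.793e-01/-3.392e+00) = 13.581908
iter 3: u=1.576472  f(a)=+2.929e-03  f'(a)=-3.321e+00  a ← 13.581908 − (+2.929e-03/-3.321e+00) = 13.582790
iter 4: u=1.576370  f(a)=+3.294e-07  f'(a)=-3.321e+00  a ← 13.582790 − (+3.294e-07/-3.321e+00) = 13.582790
iter 5: u=1.576370  f(a)=+7.105e-15  f'(a)=-3.321e+00  a ← 13.582790 − (+7.105e-15/-3.321e+00) = 13.582790
converged: |Δa| < 1e-12 after 5 iterations
sag = a·(cosh(S/(2a)) − 1) = 13.582790·(cosh(1.576370) − 1) = 20.673601
T_max/T_min = cosh(S/(2a)) = 2.522044

a=13.583 sag=20.674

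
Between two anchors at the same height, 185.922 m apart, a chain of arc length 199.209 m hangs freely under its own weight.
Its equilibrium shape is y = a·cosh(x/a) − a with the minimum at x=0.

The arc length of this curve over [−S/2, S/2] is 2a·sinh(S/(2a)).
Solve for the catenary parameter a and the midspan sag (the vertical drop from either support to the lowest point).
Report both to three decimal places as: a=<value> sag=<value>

a=143.461 sag=31.188

seed: a₀ = √(S³/(24(L−S))) = √(185.922³/(24·13.287)) = 141.963627
iter 1: u=0.654823  f(a)=+2.878e-01  f'(a)=-1.953e-01  a ← 141.963627 − (+2.878e-01/-1.953e-01) = 143.436931
iter 2: u=0.648097  f(a)=+4.542e-03  f'(a)=-1.892e-01  a ← 143.436931 − (+4.542e-03/-1.892e-01) = 143.460933
iter 3: u=0.647988  f(a)=+1.171e-06  f'(a)=-1.891e-01  a ← 143.460933 − (+1.171e-06/-1.891e-01) = 143.460939
iter 4: u=0.647988  f(a)=+8.527e-14  f'(a)=-1.891e-01  a ← 143.460939 − (+8.527e-14/-1.891e-01) = 143.460939
converged: |Δa| < 1e-12 after 4 iterations
sag = a·(cosh(S/(2a)) − 1) = 143.460939·(cosh(0.647988) − 1) = 31.187558
T_max/T_min = cosh(S/(2a)) = 1.217394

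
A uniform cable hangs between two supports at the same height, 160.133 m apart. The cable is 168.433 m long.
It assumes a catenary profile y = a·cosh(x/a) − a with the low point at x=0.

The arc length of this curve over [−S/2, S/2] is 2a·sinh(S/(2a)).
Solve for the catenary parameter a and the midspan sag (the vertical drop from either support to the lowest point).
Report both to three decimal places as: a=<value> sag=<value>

a=144.677 sag=22.726

seed: a₀ = √(S³/(24(L−S))) = √(160.133³/(24·8.300)) = 143.574262
iter 1: u=0.557666  f(a)=+1.300e-01  f'(a)=-1.193e-01  a ← 143.574262 − (+1.300e-01/-1.193e-01) = 144.664537
iter 2: u=0.553463  f(a)=+1.496e-03  f'(a)=-1.165e-01  a ← 144.664537 − (+1.496e-03/-1.165e-01) = 144.677375
iter 3: u=0.553414  f(a)=+2.031e-07  f'(a)=-1.165e-01  a ← 144.677375 − (+2.031e-07/-1.165e-01) = 144.677377
iter 4: u=0.553414  f(a)=+0.000e+00  f'(a)=-1.165e-01  a ← 144.677377 − (+0.000e+00/-1.165e-01) = 144.677377
converged: |Δa| < 1e-12 after 4 iterations
sag = a·(cosh(S/(2a)) − 1) = 144.677377·(cosh(0.553414) − 1) = 22.726214
T_max/T_min = cosh(S/(2a)) = 1.157082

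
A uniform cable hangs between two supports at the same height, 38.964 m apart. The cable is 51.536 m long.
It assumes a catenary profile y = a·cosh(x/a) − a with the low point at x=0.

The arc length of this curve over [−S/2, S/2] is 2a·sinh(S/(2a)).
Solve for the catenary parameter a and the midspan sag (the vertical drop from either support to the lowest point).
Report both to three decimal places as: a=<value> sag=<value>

seed: a₀ = √(S³/(24(L−S))) = √(38.964³/(24·12.572)) = 14.001917
iter 1: u=1.391381  f(a)=+1.275e+00  f'(a)=-2.168e+00  a ← 14.001917 − (+1.275e+00/-2.168e+00) = 14.589727
iter 2: u=1.335323  f(a)=+8.466e-02  f'(a)=-1.889e+00  a ← 14.589727 − (+8.466e-02/-1.889e+00) = 14.634542
iter 3: u=1.331234  f(a)=+4.322e-04  f'(a)=-1.870e+00  a ← 14.634542 − (+4.322e-04/-1.870e+00) = 14.634773
iter 4: u=1.331213  f(a)=+1.139e-08  f'(a)=-1.870e+00  a ← 14.634773 − (+1.139e-08/-1.870e+00) = 14.634773
iter 5: u=1.331213  f(a)=+0.000e+00  f'(a)=-1.870e+00  a ← 14.634773 − (+0.000e+00/-1.870e+00) = 14.634773
converged: |Δa| < 1e-12 after 5 iterations
sag = a·(cosh(S/(2a)) − 1) = 14.634773·(cosh(1.331213) − 1) = 14.999099
T_max/T_min = cosh(S/(2a)) = 2.024895

a=14.635 sag=14.999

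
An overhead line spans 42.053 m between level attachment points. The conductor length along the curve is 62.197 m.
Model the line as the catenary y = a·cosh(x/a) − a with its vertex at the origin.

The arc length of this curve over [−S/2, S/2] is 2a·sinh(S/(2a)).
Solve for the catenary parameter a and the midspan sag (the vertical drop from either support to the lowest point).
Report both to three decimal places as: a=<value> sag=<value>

seed: a₀ = √(S³/(24(L−S))) = √(42.053³/(24·20.144)) = 12.402722
iter 1: u=1.695313  f(a)=+3.101e+00  f'(a)=-4.283e+00  a ← 12.402722 − (+3.101e+00/-4.283e+00) = 13.126742
iter 2: u=1.601806  f(a)=+2.923e-01  f'(a)=-3.511e+00  a ← 13.126742 − (+2.923e-01/-3.511e+00) = 13.209999
iter 3: u=1.591711  f(a)=+3.193e-03  f'(a)=-3.434e+00  a ← 13.209999 − (+3.193e-03/-3.434e+00) = 13.210929
iter 4: u=1.591599  f(a)=+3.903e-07  f'(a)=-3.433e+00  a ← 13.210929 − (+3.903e-07/-3.433e+00) = 13.210929
iter 5: u=1.591599  f(a)=+0.000e+00  f'(a)=-3.433e+00  a ← 13.210929 − (+0.000e+00/-3.433e+00) = 13.210929
converged: |Δa| < 1e-12 after 5 iterations
sag = a·(cosh(S/(2a)) − 1) = 13.210929·(cosh(1.591599) − 1) = 20.577314
T_max/T_min = cosh(S/(2a)) = 2.557598

a=13.211 sag=20.577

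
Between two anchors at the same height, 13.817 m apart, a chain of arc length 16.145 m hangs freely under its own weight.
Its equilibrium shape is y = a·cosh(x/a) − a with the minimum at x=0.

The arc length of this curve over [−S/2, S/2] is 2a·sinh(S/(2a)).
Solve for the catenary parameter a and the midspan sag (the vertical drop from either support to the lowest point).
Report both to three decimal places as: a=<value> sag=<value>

seed: a₀ = √(S³/(24(L−S))) = √(13.817³/(24·2.328)) = 6.871057
iter 1: u=1.005449  f(a)=+1.205e-01  f'(a)=-7.486e-01  a ← 6.871057 − (+1.205e-01/-7.486e-01) = 7.032073
iter 2: u=0.982427  f(a)=+4.367e-03  f'(a)=-6.953e-01  a ← 7.032073 − (+4.367e-03/-6.953e-01) = 7.038354
iter 3: u=0.981550  f(a)=+6.210e-06  f'(a)=-6.933e-01  a ← 7.038354 − (+6.210e-06/-6.933e-01) = 7.038363
iter 4: u=0.981549  f(a)=+1.260e-11  f'(a)=-6.933e-01  a ← 7.038363 − (+1.260e-11/-6.933e-01) = 7.038363
iter 5: u=0.981549  f(a)=+0.000e+00  f'(a)=-6.933e-01  a ← 7.038363 − (+0.000e+00/-6.933e-01) = 7.038363
converged: |Δa| < 1e-12 after 5 iterations
sag = a·(cosh(S/(2a)) − 1) = 7.038363·(cosh(0.981549) − 1) = 3.671623
T_max/T_min = cosh(S/(2a)) = 1.521659

a=7.038 sag=3.672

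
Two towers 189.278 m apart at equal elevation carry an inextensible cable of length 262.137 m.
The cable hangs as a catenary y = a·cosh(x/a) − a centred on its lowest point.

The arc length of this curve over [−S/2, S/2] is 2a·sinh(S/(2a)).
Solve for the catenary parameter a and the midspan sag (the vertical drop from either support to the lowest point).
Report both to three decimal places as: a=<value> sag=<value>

seed: a₀ = √(S³/(24(L−S))) = √(189.278³/(24·72.859)) = 62.273458
iter 1: u=1.519733  f(a)=+8.892e+00  f'(a)=-2.927e+00  a ← 62.273458 − (+8.892e+00/-2.927e+00) = 65.311284
iter 2: u=1.449045  f(a)=+6.920e-01  f'(a)=-2.488e+00  a ← 65.311284 − (+6.920e-01/-2.488e+00) = 65.589485
iter 3: u=1.442899  f(a)=+4.974e-03  f'(a)=-2.452e+00  a ← 65.589485 − (+4.974e-03/-2.452e+00) = 65.591514
iter 4: u=1.442854  f(a)=+2.610e-07  f'(a)=-2.452e+00  a ← 65.591514 − (+2.610e-07/-2.452e+00) = 65.591514
iter 5: u=1.442854  f(a)=-5.684e-14  f'(a)=-2.452e+00  a ← 65.591514 − (-5.684e-14/-2.452e+00) = 65.591514
converged: |Δa| < 1e-12 after 5 iterations
sag = a·(cosh(S/(2a)) − 1) = 65.591514·(cosh(1.442854) − 1) = 80.973142
T_max/T_min = cosh(S/(2a)) = 2.234506

a=65.592 sag=80.973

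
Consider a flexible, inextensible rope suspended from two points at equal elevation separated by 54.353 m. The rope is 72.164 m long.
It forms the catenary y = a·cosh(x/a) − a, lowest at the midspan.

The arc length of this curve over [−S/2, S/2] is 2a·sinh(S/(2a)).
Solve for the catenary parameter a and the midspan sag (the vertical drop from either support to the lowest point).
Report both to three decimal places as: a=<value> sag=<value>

a=20.270 sag=21.116

seed: a₀ = √(S³/(24(L−S))) = √(54.353³/(24·17.811)) = 19.381416
iter 1: u=1.402194  f(a)=+1.835e+00  f'(a)=-2.226e+00  a ← 19.381416 − (+1.835e+00/-2.226e+00) = 20.205990
iter 2: u=1.344972  f(a)=+1.236e-01  f'(a)=-1.935e+00  a ← 20.205990 − (+1.236e-01/-1.935e+00) = 20.269873
iter 3: u=1.340734  f(a)=+6.504e-04  f'(a)=-1.915e+00  a ← 20.269873 − (+6.504e-04/-1.915e+00) = 20.270213
iter 4: u=1.340711  f(a)=+1.822e-08  f'(a)=-1.915e+00  a ← 20.270213 − (+1.822e-08/-1.915e+00) = 20.270213
iter 5: u=1.340711  f(a)=+1.421e-14  f'(a)=-1.915e+00  a ← 20.270213 − (+1.421e-14/-1.915e+00) = 20.270213
converged: |Δa| < 1e-12 after 5 iterations
sag = a·(cosh(S/(2a)) − 1) = 20.270213·(cosh(1.340711) − 1) = 21.115681
T_max/T_min = cosh(S/(2a)) = 2.041710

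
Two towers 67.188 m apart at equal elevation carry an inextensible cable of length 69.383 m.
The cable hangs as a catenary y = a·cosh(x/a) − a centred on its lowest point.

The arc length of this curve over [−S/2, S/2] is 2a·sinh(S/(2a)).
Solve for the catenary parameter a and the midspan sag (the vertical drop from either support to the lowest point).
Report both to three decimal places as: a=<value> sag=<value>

a=76.247 sag=7.521

seed: a₀ = √(S³/(24(L−S))) = √(67.188³/(24·2.195)) = 75.877792
iter 1: u=0.442738  f(a)=+2.161e-02  f'(a)=-5.900e-02  a ← 75.877792 − (+2.161e-02/-5.900e-02) = 76.244135
iter 2: u=0.440611  f(a)=+1.575e-04  f'(a)=-5.814e-02  a ← 76.244135 − (+1.575e-04/-5.814e-02) = 76.246844
iter 3: u=0.440595  f(a)=+8.505e-09  f'(a)=-5.813e-02  a ← 76.246844 − (+8.505e-09/-5.813e-02) = 76.246844
iter 4: u=0.440595  f(a)=+0.000e+00  f'(a)=-5.813e-02  a ← 76.246844 − (+0.000e+00/-5.813e-02) = 76.246844
converged: |Δa| < 1e-12 after 4 iterations
sag = a·(cosh(S/(2a)) − 1) = 76.246844·(cosh(0.440595) − 1) = 7.521177
T_max/T_min = cosh(S/(2a)) = 1.098642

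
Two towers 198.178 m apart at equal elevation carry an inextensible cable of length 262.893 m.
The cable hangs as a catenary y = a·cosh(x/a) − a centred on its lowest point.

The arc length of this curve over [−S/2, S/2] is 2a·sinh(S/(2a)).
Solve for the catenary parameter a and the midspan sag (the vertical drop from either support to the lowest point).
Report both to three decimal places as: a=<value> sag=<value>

seed: a₀ = √(S³/(24(L−S))) = √(198.178³/(24·64.715)) = 70.790514
iter 1: u=1.399750  f(a)=+6.644e+00  f'(a)=-2.213e+00  a ← 70.790514 − (+6.644e+00/-2.213e+00) = 73.793231
iter 2: u=1.342793  f(a)=+4.461e-01  f'(a)=-1.925e+00  a ← 73.793231 − (+4.461e-01/-1.925e+00) = 74.025025
iter 3: u=1.338588  f(a)=+2.331e-03  f'(a)=-1.904e+00  a ← 74.025025 − (+2.331e-03/-1.904e+00) = 74.026249
iter 4: u=1.338566  f(a)=+6.441e-08  f'(a)=-1.904e+00  a ← 74.026249 − (+6.441e-08/-1.904e+00) = 74.026249
iter 5: u=1.338566  f(a)=+0.000e+00  f'(a)=-1.904e+00  a ← 74.026249 − (+0.000e+00/-1.904e+00) = 74.026249
converged: |Δa| < 1e-12 after 5 iterations
sag = a·(cosh(S/(2a)) − 1) = 74.026249·(cosh(1.338566) − 1) = 76.831525
T_max/T_min = cosh(S/(2a)) = 2.037896

a=74.026 sag=76.832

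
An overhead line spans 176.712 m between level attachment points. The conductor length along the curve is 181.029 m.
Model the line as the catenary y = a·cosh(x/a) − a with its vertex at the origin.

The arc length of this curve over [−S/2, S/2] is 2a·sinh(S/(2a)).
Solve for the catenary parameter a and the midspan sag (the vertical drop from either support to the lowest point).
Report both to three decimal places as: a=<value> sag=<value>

seed: a₀ = √(S³/(24(L−S))) = √(176.712³/(24·4.317)) = 230.782258
iter 1: u=0.382854  f(a)=+3.175e-02  f'(a)=-3.796e-02  a ← 230.782258 − (+3.175e-02/-3.796e-02) = 231.618579
iter 2: u=0.381472  f(a)=+1.734e-04  f'(a)=-3.755e-02  a ← 231.618579 − (+1.734e-04/-3.755e-02) = 231.623198
iter 3: u=0.381464  f(a)=+5.237e-09  f'(a)=-3.755e-02  a ← 231.623198 − (+5.237e-09/-3.755e-02) = 231.623198
iter 4: u=0.381464  f(a)=+2.842e-14  f'(a)=-3.755e-02  a ← 231.623198 − (+2.842e-14/-3.755e-02) = 231.623198
converged: |Δa| < 1e-12 after 4 iterations
sag = a·(cosh(S/(2a)) − 1) = 231.623198·(cosh(0.381464) − 1) = 17.057683
T_max/T_min = cosh(S/(2a)) = 1.073644

a=231.623 sag=17.058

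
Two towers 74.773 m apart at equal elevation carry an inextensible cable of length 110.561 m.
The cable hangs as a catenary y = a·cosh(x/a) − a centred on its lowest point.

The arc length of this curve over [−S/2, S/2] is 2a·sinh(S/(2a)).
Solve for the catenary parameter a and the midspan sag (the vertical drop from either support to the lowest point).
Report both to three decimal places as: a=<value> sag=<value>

a=23.498 sag=36.569

seed: a₀ = √(S³/(24(L−S))) = √(74.773³/(24·35.788)) = 22.061898
iter 1: u=1.694618  f(a)=+5.504e+00  f'(a)=-4.277e+00  a ← 22.061898 − (+5.504e+00/-4.277e+00) = 23.348934
iter 2: u=1.601208  f(a)=+5.184e-01  f'(a)=-3.506e+00  a ← 23.348934 − (+5.184e-01/-3.506e+00) = 23.496808
iter 3: u=1.591131  f(a)=+5.655e-03  f'(a)=-3.430e+00  a ← 23.496808 − (+5.655e-03/-3.430e+00) = 23.498457
iter 4: u=1.591019  f(a)=+6.890e-07  f'(a)=-3.429e+00  a ← 23.498457 − (+6.890e-07/-3.429e+00) = 23.498457
iter 5: u=1.591019  f(a)=+2.842e-14  f'(a)=-3.429e+00  a ← 23.498457 − (+2.842e-14/-3.429e+00) = 23.498457
converged: |Δa| < 1e-12 after 5 iterations
sag = a·(cosh(S/(2a)) − 1) = 23.498457·(cosh(1.591019) − 1) = 36.569098
T_max/T_min = cosh(S/(2a)) = 2.556234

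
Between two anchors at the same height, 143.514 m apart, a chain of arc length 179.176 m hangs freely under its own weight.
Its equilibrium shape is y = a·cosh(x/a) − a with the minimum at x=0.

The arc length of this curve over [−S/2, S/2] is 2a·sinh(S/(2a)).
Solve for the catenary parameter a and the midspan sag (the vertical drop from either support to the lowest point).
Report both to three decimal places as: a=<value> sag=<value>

seed: a₀ = √(S³/(24(L−S))) = √(143.514³/(24·35.662)) = 58.766921
iter 1: u=1.221044  f(a)=+2.755e+00  f'(a)=-1.405e+00  a ← 58.766921 − (+2.755e+00/-1.405e+00) = 60.728328
iter 2: u=1.181607  f(a)=+1.439e-01  f'(a)=-1.261e+00  a ← 60.728328 − (+1.439e-01/-1.261e+00) = 60.842447
iter 3: u=1.179390  f(a)=+4.408e-04  f'(a)=-1.254e+00  a ← 60.842447 − (+4.408e-04/-1.254e+00) = 60.842798
iter 4: u=1.179384  f(a)=+4.163e-09  f'(a)=-1.254e+00  a ← 60.842798 − (+4.163e-09/-1.254e+00) = 60.842798
iter 5: u=1.179384  f(a)=+2.842e-14  f'(a)=-1.254e+00  a ← 60.842798 − (+2.842e-14/-1.254e+00) = 60.842798
converged: |Δa| < 1e-12 after 5 iterations
sag = a·(cosh(S/(2a)) − 1) = 60.842798·(cosh(1.179384) − 1) = 47.452427
T_max/T_min = cosh(S/(2a)) = 1.779919

a=60.843 sag=47.452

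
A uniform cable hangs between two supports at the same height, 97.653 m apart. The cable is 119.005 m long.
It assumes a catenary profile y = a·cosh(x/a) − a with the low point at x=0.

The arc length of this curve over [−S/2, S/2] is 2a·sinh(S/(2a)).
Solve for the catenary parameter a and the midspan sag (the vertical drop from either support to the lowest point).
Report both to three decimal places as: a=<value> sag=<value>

a=43.962 sag=30.019

seed: a₀ = √(S³/(24(L−S))) = √(97.653³/(24·21.352)) = 42.628837
iter 1: u=1.145387  f(a)=+1.445e+00  f'(a)=-1.139e+00  a ← 42.628837 − (+1.445e+00/-1.139e+00) = 43.897075
iter 2: u=1.112295  f(a)=+6.700e-02  f'(a)=-1.036e+00  a ← 43.897075 − (+6.700e-02/-1.036e+00) = 43.961744
iter 3: u=1.110659  f(a)=+1.595e-04  f'(a)=-1.031e+00  a ← 43.961744 − (+1.595e-04/-1.031e+00) = 43.961898
iter 4: u=1.110655  f(a)=+9.089e-10  f'(a)=-1.031e+00  a ← 43.961898 − (+9.089e-10/-1.031e+00) = 43.961898
iter 5: u=1.110655  f(a)=+0.000e+00  f'(a)=-1.031e+00  a ← 43.961898 − (+0.000e+00/-1.031e+00) = 43.961898
converged: |Δa| < 1e-12 after 5 iterations
sag = a·(cosh(S/(2a)) − 1) = 43.961898·(cosh(1.110655) − 1) = 30.019153
T_max/T_min = cosh(S/(2a)) = 1.682845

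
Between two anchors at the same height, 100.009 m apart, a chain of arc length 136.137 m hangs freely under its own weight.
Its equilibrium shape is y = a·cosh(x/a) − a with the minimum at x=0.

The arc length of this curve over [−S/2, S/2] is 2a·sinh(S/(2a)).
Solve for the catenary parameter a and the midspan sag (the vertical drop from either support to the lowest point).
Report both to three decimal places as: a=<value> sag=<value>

seed: a₀ = √(S³/(24(L−S))) = √(100.009³/(24·36.128)) = 33.964955
iter 1: u=1.472238  f(a)=+4.124e+00  f'(a)=-2.626e+00  a ← 33.964955 − (+4.124e+00/-2.626e+00) = 35.535473
iter 2: u=1.407171  f(a)=+3.033e-01  f'(a)=-2.252e+00  a ← 35.535473 − (+3.033e-01/-2.252e+00) = 35.670111
iter 3: u=1.401860  f(a)=+1.928e-03  f'(a)=-2.224e+00  a ← 35.670111 − (+1.928e-03/-2.224e+00) = 35.670978
iter 4: u=1.401826  f(a)=+7.902e-08  f'(a)=-2.224e+00  a ← 35.670978 − (+7.902e-08/-2.224e+00) = 35.670978
iter 5: u=1.401826  f(a)=+0.000e+00  f'(a)=-2.224e+00  a ← 35.670978 − (+0.000e+00/-2.224e+00) = 35.670978
converged: |Δa| < 1e-12 after 5 iterations
sag = a·(cosh(S/(2a)) − 1) = 35.670978·(cosh(1.401826) − 1) = 41.177830
T_max/T_min = cosh(S/(2a)) = 2.154379

a=35.671 sag=41.178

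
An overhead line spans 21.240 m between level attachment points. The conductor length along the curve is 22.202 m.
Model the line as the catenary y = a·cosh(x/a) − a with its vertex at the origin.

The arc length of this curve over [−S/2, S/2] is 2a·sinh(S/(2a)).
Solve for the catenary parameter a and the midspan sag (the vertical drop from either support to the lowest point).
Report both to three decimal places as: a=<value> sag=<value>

seed: a₀ = √(S³/(24(L−S))) = √(21.240³/(24·0.962)) = 20.372232
iter 1: u=0.521298  f(a)=+1.316e-02  f'(a)=-9.703e-02  a ← 20.372232 − (+1.316e-02/-9.703e-02) = 20.507815
iter 2: u=0.517851  f(a)=+1.325e-04  f'(a)=-9.509e-02  a ← 20.507815 − (+1.325e-04/-9.509e-02) = 20.509208
iter 3: u=0.517816  f(a)=+1.374e-08  f'(a)=-9.507e-02  a ← 20.509208 − (+1.374e-08/-9.507e-02) = 20.509209
iter 4: u=0.517816  f(a)=-3.553e-15  f'(a)=-9.507e-02  a ← 20.509209 − (-3.553e-15/-9.507e-02) = 20.509209
converged: |Δa| < 1e-12 after 4 iterations
sag = a·(cosh(S/(2a)) − 1) = 20.509209·(cosh(0.517816) − 1) = 2.811594
T_max/T_min = cosh(S/(2a)) = 1.137089

a=20.509 sag=2.812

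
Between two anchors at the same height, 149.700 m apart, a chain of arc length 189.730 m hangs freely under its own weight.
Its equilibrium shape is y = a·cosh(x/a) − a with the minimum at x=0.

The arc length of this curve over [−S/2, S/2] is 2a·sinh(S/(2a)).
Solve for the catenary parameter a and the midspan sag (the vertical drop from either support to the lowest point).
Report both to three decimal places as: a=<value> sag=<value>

seed: a₀ = √(S³/(24(L−S))) = √(149.700³/(24·40.030)) = 59.092761
iter 1: u=1.266653  f(a)=+3.337e+00  f'(a)=-1.585e+00  a ← 59.092761 − (+3.337e+00/-1.585e+00) = 61.197888
iter 2: u=1.223081  f(a)=+1.866e-01  f'(a)=-1.412e+00  a ← 61.197888 − (+1.866e-01/-1.412e+00) = 61.330011
iter 3: u=1.220447  f(a)=+6.600e-04  f'(a)=-1.402e+00  a ← 61.330011 − (+6.600e-04/-1.402e+00) = 61.330481
iter 4: u=1.220437  f(a)=+8.321e-09  f'(a)=-1.402e+00  a ← 61.330481 − (+8.321e-09/-1.402e+00) = 61.330481
iter 5: u=1.220437  f(a)=+0.000e+00  f'(a)=-1.402e+00  a ← 61.330481 − (+0.000e+00/-1.402e+00) = 61.330481
converged: |Δa| < 1e-12 after 5 iterations
sag = a·(cosh(S/(2a)) − 1) = 61.330481·(cosh(1.220437) − 1) = 51.633213
T_max/T_min = cosh(S/(2a)) = 1.841885

a=61.330 sag=51.633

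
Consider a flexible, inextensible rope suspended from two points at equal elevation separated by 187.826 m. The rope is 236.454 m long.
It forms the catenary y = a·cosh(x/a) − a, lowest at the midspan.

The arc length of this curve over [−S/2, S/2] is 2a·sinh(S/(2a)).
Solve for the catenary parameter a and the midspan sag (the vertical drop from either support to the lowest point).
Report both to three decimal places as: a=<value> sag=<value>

seed: a₀ = √(S³/(24(L−S))) = √(187.826³/(24·48.628)) = 75.350257
iter 1: u=1.246353  f(a)=+3.920e+00  f'(a)=-1.503e+00  a ← 75.350257 − (+3.920e+00/-1.503e+00) = 77.958734
iter 2: u=1.204650  f(a)=+2.127e-01  f'(a)=-1.344e+00  a ← 77.958734 − (+2.127e-01/-1.344e+00) = 78.117070
iter 3: u=1.202208  f(a)=+7.062e-04  f'(a)=-1.335e+00  a ← 78.117070 − (+7.062e-04/-1.335e+00) = 78.117599
iter 4: u=1.202200  f(a)=+7.840e-09  f'(a)=-1.335e+00  a ← 78.117599 − (+7.840e-09/-1.335e+00) = 78.117599
iter 5: u=1.202200  f(a)=+0.000e+00  f'(a)=-1.335e+00  a ← 78.117599 − (+0.000e+00/-1.335e+00) = 78.117599
converged: |Δa| < 1e-12 after 5 iterations
sag = a·(cosh(S/(2a)) − 1) = 78.117599·(cosh(1.202200) − 1) = 63.586257
T_max/T_min = cosh(S/(2a)) = 1.813981

a=78.118 sag=63.586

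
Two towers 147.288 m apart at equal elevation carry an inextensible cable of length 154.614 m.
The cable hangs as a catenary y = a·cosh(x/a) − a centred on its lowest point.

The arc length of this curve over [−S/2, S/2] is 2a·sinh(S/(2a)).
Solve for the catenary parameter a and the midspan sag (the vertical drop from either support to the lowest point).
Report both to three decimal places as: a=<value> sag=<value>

seed: a₀ = √(S³/(24(L−S))) = √(147.288³/(24·7.326)) = 134.806853
iter 1: u=0.546293  f(a)=+1.101e-01  f'(a)=-1.120e-01  a ← 134.806853 − (+1.101e-01/-1.120e-01) = 135.790149
iter 2: u=0.542337  f(a)=+1.216e-03  f'(a)=-1.095e-01  a ← 135.790149 − (+1.216e-03/-1.095e-01) = 135.801256
iter 3: u=0.542292  f(a)=+1.521e-07  f'(a)=-1.095e-01  a ← 135.801256 − (+1.521e-07/-1.095e-01) = 135.801257
iter 4: u=0.542292  f(a)=+2.842e-14  f'(a)=-1.095e-01  a ← 135.801257 − (+2.842e-14/-1.095e-01) = 135.801257
converged: |Δa| < 1e-12 after 4 iterations
sag = a·(cosh(S/(2a)) − 1) = 135.801257·(cosh(0.542292) − 1) = 20.462474
T_max/T_min = cosh(S/(2a)) = 1.150680

a=135.801 sag=20.462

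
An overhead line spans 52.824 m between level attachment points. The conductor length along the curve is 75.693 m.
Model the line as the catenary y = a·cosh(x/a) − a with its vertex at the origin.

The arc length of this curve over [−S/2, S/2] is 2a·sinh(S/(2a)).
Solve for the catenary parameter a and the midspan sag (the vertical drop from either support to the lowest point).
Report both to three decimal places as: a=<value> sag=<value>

a=17.361 sag=24.277

seed: a₀ = √(S³/(24(L−S))) = √(52.824³/(24·22.869)) = 16.387689
iter 1: u=1.611698  f(a)=+3.161e+00  f'(a)=-3.587e+00  a ← 16.387689 − (+3.161e+00/-3.587e+00) = 17.268942
iter 2: u=1.529451  f(a)=+2.729e-01  f'(a)=-2.992e+00  a ← 17.268942 − (+2.729e-01/-2.992e+00) = 17.360145
iter 3: u=1.521416  f(a)=+2.458e-03  f'(a)=-2.938e+00  a ← 17.360145 − (+2.458e-03/-2.938e+00) = 17.360981
iter 4: u=1.521343  f(a)=+2.034e-07  f'(a)=-2.938e+00  a ← 17.360981 − (+2.034e-07/-2.938e+00) = 17.360981
iter 5: u=1.521343  f(a)=-1.421e-14  f'(a)=-2.938e+00  a ← 17.360981 − (-1.421e-14/-2.938e+00) = 17.360981
converged: |Δa| < 1e-12 after 5 iterations
sag = a·(cosh(S/(2a)) − 1) = 17.360981·(cosh(1.521343) − 1) = 24.277477
T_max/T_min = cosh(S/(2a)) = 2.398393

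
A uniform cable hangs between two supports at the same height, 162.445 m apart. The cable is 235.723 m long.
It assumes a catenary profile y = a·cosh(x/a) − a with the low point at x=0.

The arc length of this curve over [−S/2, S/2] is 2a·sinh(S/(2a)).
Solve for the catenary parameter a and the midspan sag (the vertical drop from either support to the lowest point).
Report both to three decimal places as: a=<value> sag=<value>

seed: a₀ = √(S³/(24(L−S))) = √(162.445³/(24·73.278)) = 49.370451
iter 1: u=1.645164  f(a)=+1.058e+01  f'(a)=-3.854e+00  a ← 49.370451 − (+1.058e+01/-3.854e+00) = 52.115990
iter 2: u=1.558495  f(a)=+9.467e-01  f'(a)=-3.192e+00  a ← 52.115990 − (+9.467e-01/-3.192e+00) = 52.412559
iter 3: u=1.549676  f(a)=+9.225e-03  f'(a)=-3.130e+00  a ← 52.412559 − (+9.225e-03/-3.130e+00) = 52.415506
iter 4: u=1.549589  f(a)=+8.948e-07  f'(a)=-3.130e+00  a ← 52.415506 − (+8.948e-07/-3.130e+00) = 52.415506
iter 5: u=1.549589  f(a)=+2.842e-14  f'(a)=-3.130e+00  a ← 52.415506 − (+2.842e-14/-3.130e+00) = 52.415506
converged: |Δa| < 1e-12 after 5 iterations
sag = a·(cosh(S/(2a)) − 1) = 52.415506·(cosh(1.549589) − 1) = 76.575651
T_max/T_min = cosh(S/(2a)) = 2.460935

a=52.416 sag=76.576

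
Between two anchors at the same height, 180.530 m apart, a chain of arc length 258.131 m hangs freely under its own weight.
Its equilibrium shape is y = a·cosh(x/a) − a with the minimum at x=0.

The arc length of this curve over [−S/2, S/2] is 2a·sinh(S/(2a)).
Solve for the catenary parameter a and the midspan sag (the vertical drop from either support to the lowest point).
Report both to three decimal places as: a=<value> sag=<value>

a=59.523 sag=82.607

seed: a₀ = √(S³/(24(L−S))) = √(180.530³/(24·77.601)) = 56.206274
iter 1: u=1.605960  f(a)=+1.064e+01  f'(a)=-3.542e+00  a ← 56.206274 − (+1.064e+01/-3.542e+00) = 59.211143
iter 2: u=1.524460  f(a)=+9.132e-01  f'(a)=-2.958e+00  a ← 59.211143 − (+9.132e-01/-2.958e+00) = 59.519821
iter 3: u=1.516554  f(a)=+8.115e-03  f'(a)=-2.906e+00  a ← 59.519821 − (+8.115e-03/-2.906e+00) = 59.522613
iter 4: u=1.516482  f(a)=+6.533e-07  f'(a)=-2.906e+00  a ← 59.522613 − (+6.533e-07/-2.906e+00) = 59.522614
iter 5: u=1.516482  f(a)=-5.684e-14  f'(a)=-2.906e+00  a ← 59.522614 − (-5.684e-14/-2.906e+00) = 59.522614
converged: |Δa| < 1e-12 after 5 iterations
sag = a·(cosh(S/(2a)) − 1) = 59.522614·(cosh(1.516482) − 1) = 82.607062
T_max/T_min = cosh(S/(2a)) = 2.387827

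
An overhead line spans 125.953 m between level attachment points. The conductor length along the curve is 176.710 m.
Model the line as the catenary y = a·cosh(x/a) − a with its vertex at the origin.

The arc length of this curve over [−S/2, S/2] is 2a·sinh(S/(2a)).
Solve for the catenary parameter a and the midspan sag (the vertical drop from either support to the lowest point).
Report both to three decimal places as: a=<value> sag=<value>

seed: a₀ = √(S³/(24(L−S))) = √(125.953³/(24·50.757)) = 40.500388
iter 1: u=1.554960  f(a)=+6.502e+00  f'(a)=-3.167e+00  a ← 40.500388 − (+6.502e+00/-3.167e+00) = 42.553144
iter 2: u=1.479949  f(a)=+5.270e-01  f'(a)=-2.673e+00  a ← 42.553144 − (+5.270e-01/-2.673e+00) = 42.750313
iter 3: u=1.473124  f(a)=+4.137e-03  f'(a)=-2.631e+00  a ← 42.750313 − (+4.137e-03/-2.631e+00) = 42.751886
iter 4: u=1.473070  f(a)=+2.594e-07  f'(a)=-2.631e+00  a ← 42.751886 − (+2.594e-07/-2.631e+00) = 42.751886
iter 5: u=1.473070  f(a)=+0.000e+00  f'(a)=-2.631e+00  a ← 42.751886 − (+0.000e+00/-2.631e+00) = 42.751886
converged: |Δa| < 1e-12 after 5 iterations
sag = a·(cosh(S/(2a)) − 1) = 42.751886·(cosh(1.473070) − 1) = 55.402736
T_max/T_min = cosh(S/(2a)) = 2.295913

a=42.752 sag=55.403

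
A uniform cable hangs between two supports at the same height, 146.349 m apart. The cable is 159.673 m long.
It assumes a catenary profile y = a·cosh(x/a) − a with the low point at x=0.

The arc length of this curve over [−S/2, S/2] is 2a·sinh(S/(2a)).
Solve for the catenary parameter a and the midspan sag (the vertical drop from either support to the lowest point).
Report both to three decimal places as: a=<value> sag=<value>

a=100.331 sag=27.888

seed: a₀ = √(S³/(24(L−S))) = √(146.349³/(24·13.324)) = 99.006044
iter 1: u=0.739091  f(a)=+3.687e-01  f'(a)=-2.841e-01  a ← 99.006044 − (+3.687e-01/-2.841e-01) = 100.303554
iter 2: u=0.729530  f(a)=+7.373e-03  f'(a)=-2.729e-01  a ← 100.303554 − (+7.373e-03/-2.729e-01) = 100.330573
iter 3: u=0.729334  f(a)=+3.082e-06  f'(a)=-2.727e-01  a ← 100.330573 − (+3.082e-06/-2.727e-01) = 100.330584
iter 4: u=0.729334  f(a)=+5.400e-13  f'(a)=-2.727e-01  a ← 100.330584 − (+5.400e-13/-2.727e-01) = 100.330584
converged: |Δa| < 1e-12 after 4 iterations
sag = a·(cosh(S/(2a)) − 1) = 100.330584·(cosh(0.729334) − 1) = 27.888341
T_max/T_min = cosh(S/(2a)) = 1.277965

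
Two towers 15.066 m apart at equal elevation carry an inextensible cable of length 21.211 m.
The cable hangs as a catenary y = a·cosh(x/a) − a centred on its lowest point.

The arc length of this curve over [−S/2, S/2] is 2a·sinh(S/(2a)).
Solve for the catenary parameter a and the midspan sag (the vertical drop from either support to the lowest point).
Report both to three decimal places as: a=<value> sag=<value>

a=5.086 sag=6.676

seed: a₀ = √(S³/(24(L−S))) = √(15.066³/(24·6.145)) = 4.815378
iter 1: u=1.564363  f(a)=+7.972e-01  f'(a)=-3.234e+00  a ← 4.815378 − (+7.972e-01/-3.234e+00) = 5.061901
iter 2: u=1.488176  f(a)=+6.531e-02  f'(a)=-2.724e+00  a ← 5.061901 − (+6.531e-02/-2.724e+00) = 5.085879
iter 3: u=1.481160  f(a)=+5.248e-04  f'(a)=-2.680e+00  a ← 5.085879 − (+5.248e-04/-2.680e+00) = 5.086074
iter 4: u=1.481103  f(a)=+3.448e-08  f'(a)=-2.680e+00  a ← 5.086074 − (+3.448e-08/-2.680e+00) = 5.086074
iter 5: u=1.481103  f(a)=+3.553e-15  f'(a)=-2.680e+00  a ← 5.086074 − (+3.553e-15/-2.680e+00) = 5.086074
converged: |Δa| < 1e-12 after 5 iterations
sag = a·(cosh(S/(2a)) − 1) = 5.086074·(cosh(1.481103) − 1) = 6.675931
T_max/T_min = cosh(S/(2a)) = 2.312590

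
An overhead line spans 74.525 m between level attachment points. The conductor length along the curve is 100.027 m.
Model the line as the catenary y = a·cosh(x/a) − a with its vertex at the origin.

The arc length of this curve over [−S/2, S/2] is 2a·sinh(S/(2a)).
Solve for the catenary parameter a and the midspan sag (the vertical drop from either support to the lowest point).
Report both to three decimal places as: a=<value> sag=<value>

a=27.247 sag=29.707

seed: a₀ = √(S³/(24(L−S))) = √(74.525³/(24·25.502)) = 26.005202
iter 1: u=1.432886  f(a)=+2.750e+00  f'(a)=-2.395e+00  a ← 26.005202 − (+2.750e+00/-2.395e+00) = 27.153458
iter 2: u=1.372293  f(a)=+1.926e-01  f'(a)=-2.070e+00  a ← 27.153458 − (+1.926e-01/-2.070e+00) = 27.246509
iter 3: u=1.367606  f(a)=+1.102e-03  f'(a)=-2.046e+00  a ← 27.246509 − (+1.102e-03/-2.046e+00) = 27.247048
iter 4: u=1.367579  f(a)=+3.657e-08  f'(a)=-2.046e+00  a ← 27.247048 − (+3.657e-08/-2.046e+00) = 27.247048
iter 5: u=1.367579  f(a)=-1.421e-14  f'(a)=-2.046e+00  a ← 27.247048 − (-1.421e-14/-2.046e+00) = 27.247048
converged: |Δa| < 1e-12 after 5 iterations
sag = a·(cosh(S/(2a)) − 1) = 27.247048·(cosh(1.367579) − 1) = 29.706897
T_max/T_min = cosh(S/(2a)) = 2.090279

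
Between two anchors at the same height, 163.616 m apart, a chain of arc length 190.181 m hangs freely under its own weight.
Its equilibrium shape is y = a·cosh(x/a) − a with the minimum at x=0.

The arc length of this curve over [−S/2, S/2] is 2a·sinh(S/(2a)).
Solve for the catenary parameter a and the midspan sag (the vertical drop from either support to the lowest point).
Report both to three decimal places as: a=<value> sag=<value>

seed: a₀ = √(S³/(24(L−S))) = √(163.616³/(24·26.565)) = 82.885417
iter 1: u=0.987001  f(a)=+1.324e+00  f'(a)=-7.057e-01  a ← 82.885417 − (+1.324e+00/-7.057e-01) = 84.762185
iter 2: u=0.965147  f(a)=+4.632e-02  f'(a)=-6.571e-01  a ← 84.762185 − (+4.632e-02/-6.571e-01) = 84.832674
iter 3: u=0.964345  f(a)=+6.120e-05  f'(a)=-6.553e-01  a ← 84.832674 − (+6.120e-05/-6.553e-01) = 84.832767
iter 4: u=0.964344  f(a)=+1.071e-10  f'(a)=-6.553e-01  a ← 84.832767 − (+1.071e-10/-6.553e-01) = 84.832767
iter 5: u=0.964344  f(a)=+0.000e+00  f'(a)=-6.553e-01  a ← 84.832767 − (+0.000e+00/-6.553e-01) = 84.832767
converged: |Δa| < 1e-12 after 5 iterations
sag = a·(cosh(S/(2a)) − 1) = 84.832767·(cosh(0.964344) − 1) = 42.598789
T_max/T_min = cosh(S/(2a)) = 1.502150

a=84.833 sag=42.599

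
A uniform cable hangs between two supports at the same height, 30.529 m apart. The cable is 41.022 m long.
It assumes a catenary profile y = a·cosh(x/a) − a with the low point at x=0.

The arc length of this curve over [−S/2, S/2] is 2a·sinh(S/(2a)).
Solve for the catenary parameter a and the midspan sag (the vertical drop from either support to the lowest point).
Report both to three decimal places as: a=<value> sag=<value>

a=11.139 sag=12.201

seed: a₀ = √(S³/(24(L−S))) = √(30.529³/(24·10.493)) = 10.629514
iter 1: u=1.436049  f(a)=+1.137e+00  f'(a)=-2.413e+00  a ← 10.629514 − (+1.137e+00/-2.413e+00) = 11.100631
iter 2: u=1.375102  f(a)=+7.993e-02  f'(a)=-2.084e+00  a ← 11.100631 − (+7.993e-02/-2.084e+00) = 11.138984
iter 3: u=1.370367  f(a)=+4.615e-04  f'(a)=-2.060e+00  a ← 11.138984 − (+4.615e-04/-2.060e+00) = 11.139208
iter 4: u=1.370340  f(a)=+1.557e-08  f'(a)=-2.060e+00  a ← 11.139208 − (+1.557e-08/-2.060e+00) = 11.139208
iter 5: u=1.370340  f(a)=+0.000e+00  f'(a)=-2.060e+00  a ← 11.139208 − (+0.000e+00/-2.060e+00) = 11.139208
converged: |Δa| < 1e-12 after 5 iterations
sag = a·(cosh(S/(2a)) − 1) = 11.139208·(cosh(1.370340) − 1) = 12.201381
T_max/T_min = cosh(S/(2a)) = 2.095354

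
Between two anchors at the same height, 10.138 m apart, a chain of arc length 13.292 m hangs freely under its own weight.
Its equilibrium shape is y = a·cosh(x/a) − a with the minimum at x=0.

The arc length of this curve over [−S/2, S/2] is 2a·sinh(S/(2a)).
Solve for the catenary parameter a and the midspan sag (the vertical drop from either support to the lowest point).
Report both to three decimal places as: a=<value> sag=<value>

a=3.872 sag=3.820

seed: a₀ = √(S³/(24(L−S))) = √(10.138³/(24·3.154)) = 3.710154
iter 1: u=1.366250  f(a)=+3.078e-01  f'(a)=-2.039e+00  a ← 3.710154 − (+3.078e-01/-2.039e+00) = 3.861074
iter 2: u=1.312847  f(a)=+1.978e-02  f'(a)=-1.785e+00  a ← 3.861074 − (+1.978e-02/-1.785e+00) = 3.872154
iter 3: u=1.309091  f(a)=+9.405e-05  f'(a)=-1.768e+00  a ← 3.872154 − (+9.405e-05/-1.768e+00) = 3.872207
iter 4: u=1.309073  f(a)=+2.149e-09  f'(a)=-1.768e+00  a ← 3.872207 − (+2.149e-09/-1.768e+00) = 3.872207
iter 5: u=1.309073  f(a)=+1.776e-15  f'(a)=-1.768e+00  a ← 3.872207 − (+1.776e-15/-1.768e+00) = 3.872207
converged: |Δa| < 1e-12 after 5 iterations
sag = a·(cosh(S/(2a)) − 1) = 3.872207·(cosh(1.309073) − 1) = 3.819562
T_max/T_min = cosh(S/(2a)) = 1.986404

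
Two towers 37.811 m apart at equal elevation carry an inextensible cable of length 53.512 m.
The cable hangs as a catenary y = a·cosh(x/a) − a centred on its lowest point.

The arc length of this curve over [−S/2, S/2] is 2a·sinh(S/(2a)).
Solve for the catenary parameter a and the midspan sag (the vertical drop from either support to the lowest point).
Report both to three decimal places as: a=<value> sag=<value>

a=12.662 sag=16.939

seed: a₀ = √(S³/(24(L−S))) = √(37.811³/(24·15.701)) = 11.977274
iter 1: u=1.578448  f(a)=+2.076e+00  f'(a)=-3.336e+00  a ← 11.977274 − (+2.076e+00/-3.336e+00) = 12.599620
iter 2: u=1.500482  f(a)=+1.728e-01  f'(a)=-2.802e+00  a ← 12.599620 − (+1.728e-01/-2.802e+00) = 12.661292
iter 3: u=1.493173  f(a)=+1.437e-03  f'(a)=-2.755e+00  a ← 12.661292 − (+1.437e-03/-2.755e+00) = 12.661813
iter 4: u=1.493112  f(a)=+1.012e-07  f'(a)=-2.755e+00  a ← 12.661813 − (+1.012e-07/-2.755e+00) = 12.661813
iter 5: u=1.493112  f(a)=+7.105e-15  f'(a)=-2.755e+00  a ← 12.661813 − (+7.105e-15/-2.755e+00) = 12.661813
converged: |Δa| < 1e-12 after 5 iterations
sag = a·(cosh(S/(2a)) − 1) = 12.661813·(cosh(1.493112) − 1) = 16.938948
T_max/T_min = cosh(S/(2a)) = 2.337798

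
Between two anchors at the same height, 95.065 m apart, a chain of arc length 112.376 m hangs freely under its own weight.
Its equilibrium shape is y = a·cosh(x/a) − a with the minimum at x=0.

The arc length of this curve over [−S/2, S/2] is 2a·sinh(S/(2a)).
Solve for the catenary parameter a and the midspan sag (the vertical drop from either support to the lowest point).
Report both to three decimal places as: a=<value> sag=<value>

seed: a₀ = √(S³/(24(L−S))) = √(95.065³/(24·17.311)) = 45.474118
iter 1: u=1.045265  f(a)=+9.707e-01  f'(a)=-8.479e-01  a ← 45.474118 − (+9.707e-01/-8.479e-01) = 46.618962
iter 2: u=1.019596  f(a)=+3.786e-02  f'(a)=-7.829e-01  a ← 46.618962 − (+3.786e-02/-7.829e-01) = 46.667328
iter 3: u=1.018539  f(a)=+6.280e-05  f'(a)=-7.803e-01  a ← 46.667328 − (+6.280e-05/-7.803e-01) = 46.667408
iter 4: u=1.018537  f(a)=+1.734e-10  f'(a)=-7.803e-01  a ← 46.667408 − (+1.734e-10/-7.803e-01) = 46.667408
iter 5: u=1.018537  f(a)=+0.000e+00  f'(a)=-7.803e-01  a ← 46.667408 − (+0.000e+00/-7.803e-01) = 46.667408
converged: |Δa| < 1e-12 after 5 iterations
sag = a·(cosh(S/(2a)) − 1) = 46.667408·(cosh(1.018537) − 1) = 26.373254
T_max/T_min = cosh(S/(2a)) = 1.565132

a=46.667 sag=26.373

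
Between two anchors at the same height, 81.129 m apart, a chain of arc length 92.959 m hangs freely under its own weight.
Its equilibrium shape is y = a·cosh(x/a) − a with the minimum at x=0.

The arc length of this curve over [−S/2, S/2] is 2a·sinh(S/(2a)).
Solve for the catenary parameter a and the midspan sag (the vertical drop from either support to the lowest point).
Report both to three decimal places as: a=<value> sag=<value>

a=44.286 sag=19.914

seed: a₀ = √(S³/(24(L−S))) = √(81.129³/(24·11.830)) = 43.367680
iter 1: u=0.935362  f(a)=+5.284e-01  f'(a)=-5.948e-01  a ← 43.367680 − (+5.284e-01/-5.948e-01) = 44.256052
iter 2: u=0.916587  f(a)=+1.667e-02  f'(a)=-5.578e-01  a ← 44.256052 − (+1.667e-02/-5.578e-01) = 44.285943
iter 3: u=0.915968  f(a)=+1.780e-05  f'(a)=-5.566e-01  a ← 44.285943 − (+1.780e-05/-5.566e-01) = 44.285975
iter 4: u=0.915967  f(a)=+2.032e-11  f'(a)=-5.566e-01  a ← 44.285975 − (+2.032e-11/-5.566e-01) = 44.285975
converged: |Δa| < 1e-12 after 4 iterations
sag = a·(cosh(S/(2a)) − 1) = 44.285975·(cosh(0.915967) − 1) = 19.913647
T_max/T_min = cosh(S/(2a)) = 1.449660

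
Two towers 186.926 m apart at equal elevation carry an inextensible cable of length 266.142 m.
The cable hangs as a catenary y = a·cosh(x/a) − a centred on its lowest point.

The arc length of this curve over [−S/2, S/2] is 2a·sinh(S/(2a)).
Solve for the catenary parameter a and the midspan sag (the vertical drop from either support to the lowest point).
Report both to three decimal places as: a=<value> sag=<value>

seed: a₀ = √(S³/(24(L−S))) = √(186.926³/(24·79.216)) = 58.612803
iter 1: u=1.594583  f(a)=+1.070e+01  f'(a)=-3.456e+00  a ← 58.612803 − (+1.070e+01/-3.456e+00) = 61.709906
iter 2: u=1.514554  f(a)=+9.068e-01  f'(a)=-2.893e+00  a ← 61.709906 − (+9.068e-01/-2.893e+00) = 62.023384
iter 3: u=1.506899  f(a)=+7.842e-03  f'(a)=-2.843e+00  a ← 62.023384 − (+7.842e-03/-2.843e+00) = 62.026142
iter 4: u=1.506832  f(a)=+5.976e-07  f'(a)=-2.843e+00  a ← 62.026142 − (+5.976e-07/-2.843e+00) = 62.026143
iter 5: u=1.506832  f(a)=+0.000e+00  f'(a)=-2.843e+00  a ← 62.026143 − (+0.000e+00/-2.843e+00) = 62.026143
converged: |Δa| < 1e-12 after 5 iterations
sag = a·(cosh(S/(2a)) − 1) = 62.026143·(cosh(1.506832) − 1) = 84.790523
T_max/T_min = cosh(S/(2a)) = 2.367013

a=62.026 sag=84.791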